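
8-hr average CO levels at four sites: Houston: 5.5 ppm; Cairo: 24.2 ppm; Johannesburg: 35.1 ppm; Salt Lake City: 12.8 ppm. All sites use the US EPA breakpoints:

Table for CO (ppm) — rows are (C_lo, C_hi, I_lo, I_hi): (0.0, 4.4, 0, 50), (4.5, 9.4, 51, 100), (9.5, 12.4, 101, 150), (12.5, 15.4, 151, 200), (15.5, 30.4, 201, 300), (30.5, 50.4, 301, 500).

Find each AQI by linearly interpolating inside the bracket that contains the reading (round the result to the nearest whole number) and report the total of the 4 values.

Houston: 5.5 lies in 4.5–9.4, so I_lo=51, I_hi=100, C_lo=4.5, C_hi=9.4.
(100−51)/(9.4−4.5) × (5.5−4.5) + 51 = 49/4.9 × 1.0 + 51 ≈ 61.00 → 61.
Cairo: 24.2 ∈ [15.5, 30.4] ↔ index [201, 300].
201 + (24.2−15.5)·(300−201)/(30.4−15.5) = 201 + 8.7·99/14.9 ≈ 258.81, so AQI = 259.
Johannesburg: row 30.5–50.4 (AQI 301–500). (500−301)·(35.1−30.5)/(50.4−30.5) + 301 = 199·4.6/19.9 + 301 ≈ 347.00 → 347.
Salt Lake City: 12.8 lies in 12.5–15.4, so I_lo=151, I_hi=200, C_lo=12.5, C_hi=15.4.
(200−151)/(15.4−12.5) × (12.8−12.5) + 151 = 49/2.9 × 0.3 + 151 ≈ 156.07 → 156.
AQIs: Houston=61, Cairo=259, Johannesburg=347, Salt Lake City=156. Sum = 61 + 259 + 347 + 156 = 823.

823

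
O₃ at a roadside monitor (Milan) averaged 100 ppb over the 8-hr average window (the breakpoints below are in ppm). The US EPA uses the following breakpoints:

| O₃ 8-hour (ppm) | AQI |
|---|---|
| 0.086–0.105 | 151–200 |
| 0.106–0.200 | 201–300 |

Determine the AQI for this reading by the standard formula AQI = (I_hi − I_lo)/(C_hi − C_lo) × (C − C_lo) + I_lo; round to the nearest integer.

187

Convert: 100 ppb = 0.100 ppm.
O₃: 0.100 lies in 0.086–0.105, so I_lo=151, I_hi=200, C_lo=0.086, C_hi=0.105.
(200−151)/(0.105−0.086) × (0.100−0.086) + 151 = 49/0.019 × 0.014 + 151 ≈ 187.11 → 187.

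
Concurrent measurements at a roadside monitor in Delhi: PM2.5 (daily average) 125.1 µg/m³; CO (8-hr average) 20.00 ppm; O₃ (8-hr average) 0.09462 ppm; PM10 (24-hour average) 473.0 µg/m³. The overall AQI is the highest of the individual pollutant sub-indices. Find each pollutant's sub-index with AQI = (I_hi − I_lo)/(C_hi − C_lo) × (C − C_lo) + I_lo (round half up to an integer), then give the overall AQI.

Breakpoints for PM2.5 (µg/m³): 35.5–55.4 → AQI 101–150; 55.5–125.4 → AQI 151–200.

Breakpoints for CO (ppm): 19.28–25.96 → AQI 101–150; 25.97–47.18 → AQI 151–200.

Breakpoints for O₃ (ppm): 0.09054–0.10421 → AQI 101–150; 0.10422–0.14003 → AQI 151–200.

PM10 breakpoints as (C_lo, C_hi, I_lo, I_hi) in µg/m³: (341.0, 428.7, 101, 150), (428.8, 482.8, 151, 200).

200

PM2.5 125.1: bracket 55.5–125.4 → index 151–200; slope 49/69.9, offset 69.6.
AQI = 151 + 49/69.9·69.6 ≈ 199.79 ⇒ 200.
CO: row 19.28–25.96 (AQI 101–150). (150−101)·(20.00−19.28)/(25.96−19.28) + 101 = 49·0.72/6.68 + 101 ≈ 106.28 → 106.
O₃ 0.09462: bracket 0.09054–0.10421 → index 101–150; slope 49/0.01367, offset 0.00408.
AQI = 101 + 49/0.01367·0.00408 ≈ 115.62 ⇒ 116.
PM10 473.0: bracket 428.8–482.8 → index 151–200; slope 49/54.0, offset 44.2.
AQI = 151 + 49/54.0·44.2 ≈ 191.11 ⇒ 191.
Sub-indices: PM2.5→200, CO→106, O₃→116, PM10→191. Overall AQI = max = 200; dominant pollutant is PM2.5.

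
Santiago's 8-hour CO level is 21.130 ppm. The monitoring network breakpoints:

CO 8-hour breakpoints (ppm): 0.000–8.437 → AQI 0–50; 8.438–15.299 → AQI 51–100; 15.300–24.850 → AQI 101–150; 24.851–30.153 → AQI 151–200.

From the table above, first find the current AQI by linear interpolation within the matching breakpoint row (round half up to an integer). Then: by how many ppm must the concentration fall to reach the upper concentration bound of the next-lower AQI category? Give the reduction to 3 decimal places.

5.831

CO: 21.130 lies in 15.300–24.850, so I_lo=101, I_hi=150, C_lo=15.300, C_hi=24.850.
(150−101)/(24.850−15.300) × (21.130−15.300) + 101 = 49/9.550 × 5.830 + 101 ≈ 130.91 → 131.
Current AQI 131 is in the Unhealthy for Sensitive Groups range (101–150). The next-lower category tops out at AQI 100, whose upper concentration bound is 15.299 ppm.
Reduction needed = 21.130 − 15.299 = 5.831 ppm.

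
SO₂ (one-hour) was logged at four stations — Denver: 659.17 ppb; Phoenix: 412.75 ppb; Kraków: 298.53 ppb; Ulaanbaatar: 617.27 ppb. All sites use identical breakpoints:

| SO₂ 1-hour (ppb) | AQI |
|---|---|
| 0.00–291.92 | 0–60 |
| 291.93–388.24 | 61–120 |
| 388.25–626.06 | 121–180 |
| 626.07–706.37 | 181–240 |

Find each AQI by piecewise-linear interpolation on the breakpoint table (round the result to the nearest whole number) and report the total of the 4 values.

Denver: row 626.07–706.37 (AQI 181–240). (240−181)·(659.17−626.07)/(706.37−626.07) + 181 = 59·33.10/80.30 + 181 ≈ 205.32 → 205.
Phoenix: row 388.25–626.06 (AQI 121–180). (180−121)·(412.75−388.25)/(626.06−388.25) + 121 = 59·24.50/237.81 + 121 ≈ 127.08 → 127.
Kraków 298.53: bracket 291.93–388.24 → index 61–120; slope 59/96.31, offset 6.60.
AQI = 61 + 59/96.31·6.60 ≈ 65.04 ⇒ 65.
Ulaanbaatar 617.27: bracket 388.25–626.06 → index 121–180; slope 59/237.81, offset 229.02.
AQI = 121 + 59/237.81·229.02 ≈ 177.82 ⇒ 178.
AQIs: Denver=205, Phoenix=127, Kraków=65, Ulaanbaatar=178. Sum = 205 + 127 + 65 + 178 = 575.

575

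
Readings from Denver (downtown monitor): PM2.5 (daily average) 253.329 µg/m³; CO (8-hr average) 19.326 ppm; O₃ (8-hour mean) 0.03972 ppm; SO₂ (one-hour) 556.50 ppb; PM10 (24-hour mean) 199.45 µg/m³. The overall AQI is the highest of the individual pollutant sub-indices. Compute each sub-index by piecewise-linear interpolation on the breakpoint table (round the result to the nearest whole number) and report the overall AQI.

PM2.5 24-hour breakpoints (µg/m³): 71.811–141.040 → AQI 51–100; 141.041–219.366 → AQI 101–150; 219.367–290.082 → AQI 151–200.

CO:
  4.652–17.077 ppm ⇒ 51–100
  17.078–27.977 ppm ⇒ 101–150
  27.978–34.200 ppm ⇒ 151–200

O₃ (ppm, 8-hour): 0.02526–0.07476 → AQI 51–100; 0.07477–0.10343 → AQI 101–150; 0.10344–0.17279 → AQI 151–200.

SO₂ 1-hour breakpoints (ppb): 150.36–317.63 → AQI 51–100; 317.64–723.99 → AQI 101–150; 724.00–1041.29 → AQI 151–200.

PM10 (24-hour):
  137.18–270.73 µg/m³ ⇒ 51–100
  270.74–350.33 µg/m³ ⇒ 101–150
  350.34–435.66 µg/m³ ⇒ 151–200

175

PM2.5: 253.329 lies in 219.367–290.082, so I_lo=151, I_hi=200, C_lo=219.367, C_hi=290.082.
(200−151)/(290.082−219.367) × (253.329−219.367) + 151 = 49/70.715 × 33.962 + 151 ≈ 174.53 → 175.
CO: row 17.078–27.977 (AQI 101–150). (150−101)·(19.326−17.078)/(27.977−17.078) + 101 = 49·2.248/10.899 + 101 ≈ 111.11 → 111.
O₃: 0.03972 lies in 0.02526–0.07476, so I_lo=51, I_hi=100, C_lo=0.02526, C_hi=0.07476.
(100−51)/(0.07476−0.02526) × (0.03972−0.02526) + 51 = 49/0.04950 × 0.01446 + 51 ≈ 65.31 → 65.
SO₂: row 317.64–723.99 (AQI 101–150). (150−101)·(556.50−317.64)/(723.99−317.64) + 101 = 49·238.86/406.35 + 101 ≈ 129.80 → 130.
PM10: 199.45 ∈ [137.18, 270.73] ↔ index [51, 100].
51 + (199.45−137.18)·(100−51)/(270.73−137.18) = 51 + 62.27·49/133.55 ≈ 73.85, so AQI = 74.
Sub-indices: PM2.5→175, CO→111, O₃→65, SO₂→130, PM10→74. Overall AQI = max = 175; dominant pollutant is PM2.5.
AQI 175: Unhealthy.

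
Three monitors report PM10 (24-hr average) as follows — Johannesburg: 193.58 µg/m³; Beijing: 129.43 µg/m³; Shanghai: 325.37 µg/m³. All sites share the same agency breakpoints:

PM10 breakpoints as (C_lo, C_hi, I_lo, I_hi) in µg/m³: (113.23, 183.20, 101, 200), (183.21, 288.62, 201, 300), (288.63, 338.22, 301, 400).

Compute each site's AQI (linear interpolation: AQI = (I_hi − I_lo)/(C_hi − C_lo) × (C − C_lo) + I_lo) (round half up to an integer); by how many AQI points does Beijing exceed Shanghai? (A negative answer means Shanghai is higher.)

-250

Johannesburg: row 183.21–288.62 (AQI 201–300). (300−201)·(193.58−183.21)/(288.62−183.21) + 201 = 99·10.37/105.41 + 201 ≈ 210.74 → 211.
Beijing: 129.43 lies in 113.23–183.20, so I_lo=101, I_hi=200, C_lo=113.23, C_hi=183.20.
(200−101)/(183.20−113.23) × (129.43−113.23) + 101 = 99/69.97 × 16.20 + 101 ≈ 123.92 → 124.
Shanghai: row 288.63–338.22 (AQI 301–400). (400−301)·(325.37−288.63)/(338.22−288.63) + 301 = 99·36.74/49.59 + 301 ≈ 374.35 → 374.
AQIs: Johannesburg=211, Beijing=124, Shanghai=374. Beijing (124) − Shanghai (374) = -250.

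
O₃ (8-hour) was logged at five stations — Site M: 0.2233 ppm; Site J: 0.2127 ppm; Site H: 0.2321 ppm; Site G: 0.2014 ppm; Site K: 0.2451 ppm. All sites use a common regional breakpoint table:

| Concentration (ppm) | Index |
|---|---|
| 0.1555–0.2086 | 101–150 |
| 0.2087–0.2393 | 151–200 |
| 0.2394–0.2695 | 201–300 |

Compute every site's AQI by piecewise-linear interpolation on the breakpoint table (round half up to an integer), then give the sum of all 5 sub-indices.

Site M 0.2233: bracket 0.2087–0.2393 → index 151–200; slope 49/0.0306, offset 0.0146.
AQI = 151 + 49/0.0306·0.0146 ≈ 174.38 ⇒ 174.
Site J: row 0.2087–0.2393 (AQI 151–200). (200−151)·(0.2127−0.2087)/(0.2393−0.2087) + 151 = 49·0.0040/0.0306 + 151 ≈ 157.41 → 157.
Site H: 0.2321 lies in 0.2087–0.2393, so I_lo=151, I_hi=200, C_lo=0.2087, C_hi=0.2393.
(200−151)/(0.2393−0.2087) × (0.2321−0.2087) + 151 = 49/0.0306 × 0.0234 + 151 ≈ 188.47 → 188.
Site G: row 0.1555–0.2086 (AQI 101–150). (150−101)·(0.2014−0.1555)/(0.2086−0.1555) + 101 = 49·0.0459/0.0531 + 101 ≈ 143.36 → 143.
Site K: 0.2451 lies in 0.2394–0.2695, so I_lo=201, I_hi=300, C_lo=0.2394, C_hi=0.2695.
(300−201)/(0.2695−0.2394) × (0.2451−0.2394) + 201 = 99/0.0301 × 0.0057 + 201 ≈ 219.75 → 220.
AQIs: Site M=174, Site J=157, Site H=188, Site G=143, Site K=220. Sum = 174 + 157 + 188 + 143 + 220 = 882.

882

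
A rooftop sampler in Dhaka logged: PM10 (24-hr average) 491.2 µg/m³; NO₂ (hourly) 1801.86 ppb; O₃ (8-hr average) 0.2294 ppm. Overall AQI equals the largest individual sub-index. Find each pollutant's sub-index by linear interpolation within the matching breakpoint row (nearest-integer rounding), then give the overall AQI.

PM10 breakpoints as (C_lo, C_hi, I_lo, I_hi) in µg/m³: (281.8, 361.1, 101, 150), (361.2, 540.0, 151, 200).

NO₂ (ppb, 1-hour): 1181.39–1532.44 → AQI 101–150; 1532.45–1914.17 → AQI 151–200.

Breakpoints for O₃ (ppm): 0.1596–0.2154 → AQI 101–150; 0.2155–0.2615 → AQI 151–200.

187

PM10: row 361.2–540.0 (AQI 151–200). (200−151)·(491.2−361.2)/(540.0−361.2) + 151 = 49·130.0/178.8 + 151 ≈ 186.63 → 187.
NO₂: row 1532.45–1914.17 (AQI 151–200). (200−151)·(1801.86−1532.45)/(1914.17−1532.45) + 151 = 49·269.41/381.72 + 151 ≈ 185.58 → 186.
O₃: 0.2294 lies in 0.2155–0.2615, so I_lo=151, I_hi=200, C_lo=0.2155, C_hi=0.2615.
(200−151)/(0.2615−0.2155) × (0.2294−0.2155) + 151 = 49/0.0460 × 0.0139 + 151 ≈ 165.81 → 166.
Sub-indices: PM10→187, NO₂→186, O₃→166. Overall AQI = max = 187; dominant pollutant is PM10.
AQI 187: Unhealthy.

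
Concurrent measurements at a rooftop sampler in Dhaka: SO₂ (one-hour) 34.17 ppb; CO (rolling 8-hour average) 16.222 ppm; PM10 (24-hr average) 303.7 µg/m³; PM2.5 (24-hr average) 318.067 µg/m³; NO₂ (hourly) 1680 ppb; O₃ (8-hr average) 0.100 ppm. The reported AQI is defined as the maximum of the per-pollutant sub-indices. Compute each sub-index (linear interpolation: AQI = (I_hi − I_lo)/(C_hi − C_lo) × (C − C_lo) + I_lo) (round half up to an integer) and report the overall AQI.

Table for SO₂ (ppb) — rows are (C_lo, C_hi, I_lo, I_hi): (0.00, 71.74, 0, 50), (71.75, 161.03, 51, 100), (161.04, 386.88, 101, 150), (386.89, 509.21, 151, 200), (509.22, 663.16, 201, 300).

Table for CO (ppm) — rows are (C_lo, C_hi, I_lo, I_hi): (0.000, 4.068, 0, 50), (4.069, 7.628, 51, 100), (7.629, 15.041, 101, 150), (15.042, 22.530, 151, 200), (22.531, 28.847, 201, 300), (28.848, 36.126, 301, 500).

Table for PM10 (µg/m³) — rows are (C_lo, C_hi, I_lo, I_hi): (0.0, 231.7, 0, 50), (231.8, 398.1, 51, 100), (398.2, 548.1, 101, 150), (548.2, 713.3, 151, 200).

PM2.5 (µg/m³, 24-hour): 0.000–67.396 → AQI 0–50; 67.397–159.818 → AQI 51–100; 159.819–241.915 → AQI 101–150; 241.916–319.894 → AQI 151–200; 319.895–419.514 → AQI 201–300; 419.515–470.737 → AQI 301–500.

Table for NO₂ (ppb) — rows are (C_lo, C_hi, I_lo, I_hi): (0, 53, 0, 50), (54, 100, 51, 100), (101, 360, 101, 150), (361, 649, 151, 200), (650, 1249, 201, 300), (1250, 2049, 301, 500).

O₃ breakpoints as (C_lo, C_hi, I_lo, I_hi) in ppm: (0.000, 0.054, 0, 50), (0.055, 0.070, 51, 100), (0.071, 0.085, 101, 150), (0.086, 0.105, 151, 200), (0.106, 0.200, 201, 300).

SO₂: row 0.00–71.74 (AQI 0–50). (50−0)·(34.17−0.00)/(71.74−0.00) + 0 = 50·34.17/71.74 + 0 ≈ 23.82 → 24.
CO 16.222: bracket 15.042–22.530 → index 151–200; slope 49/7.488, offset 1.180.
AQI = 151 + 49/7.488·1.180 ≈ 158.72 ⇒ 159.
PM10: row 231.8–398.1 (AQI 51–100). (100−51)·(303.7−231.8)/(398.1−231.8) + 51 = 49·71.9/166.3 + 51 ≈ 72.19 → 72.
PM2.5 318.067: bracket 241.916–319.894 → index 151–200; slope 49/77.978, offset 76.151.
AQI = 151 + 49/77.978·76.151 ≈ 198.85 ⇒ 199.
NO₂: row 1250–2049 (AQI 301–500). (500−301)·(1680−1250)/(2049−1250) + 301 = 199·430/799 + 301 ≈ 408.10 → 408.
O₃: row 0.086–0.105 (AQI 151–200). (200−151)·(0.100−0.086)/(0.105−0.086) + 151 = 49·0.014/0.019 + 151 ≈ 187.11 → 187.
Sub-indices: SO₂→24, CO→159, PM10→72, PM2.5→199, NO₂→408, O₃→187. Overall AQI = max = 408; dominant pollutant is NO₂.

408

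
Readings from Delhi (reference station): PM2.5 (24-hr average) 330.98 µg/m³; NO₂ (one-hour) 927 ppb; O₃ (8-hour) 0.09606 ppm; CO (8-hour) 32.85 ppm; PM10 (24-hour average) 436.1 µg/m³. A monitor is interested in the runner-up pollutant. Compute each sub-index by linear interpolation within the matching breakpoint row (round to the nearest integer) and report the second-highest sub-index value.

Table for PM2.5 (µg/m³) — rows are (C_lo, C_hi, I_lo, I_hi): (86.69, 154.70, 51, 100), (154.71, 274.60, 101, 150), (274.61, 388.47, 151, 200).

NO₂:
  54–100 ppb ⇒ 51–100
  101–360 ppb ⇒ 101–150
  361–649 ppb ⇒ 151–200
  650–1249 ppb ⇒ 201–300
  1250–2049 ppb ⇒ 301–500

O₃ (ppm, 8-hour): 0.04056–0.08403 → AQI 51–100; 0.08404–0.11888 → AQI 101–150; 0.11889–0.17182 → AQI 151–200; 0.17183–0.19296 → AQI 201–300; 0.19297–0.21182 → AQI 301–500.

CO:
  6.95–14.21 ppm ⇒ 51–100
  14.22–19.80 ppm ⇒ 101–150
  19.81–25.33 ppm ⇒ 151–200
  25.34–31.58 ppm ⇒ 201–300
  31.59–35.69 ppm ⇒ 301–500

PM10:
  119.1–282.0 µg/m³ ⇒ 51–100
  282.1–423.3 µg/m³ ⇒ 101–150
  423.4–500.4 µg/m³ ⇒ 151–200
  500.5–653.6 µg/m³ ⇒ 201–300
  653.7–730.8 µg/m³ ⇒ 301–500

PM2.5: 330.98 lies in 274.61–388.47, so I_lo=151, I_hi=200, C_lo=274.61, C_hi=388.47.
(200−151)/(388.47−274.61) × (330.98−274.61) + 151 = 49/113.86 × 56.37 + 151 ≈ 175.26 → 175.
NO₂: 927 ∈ [650, 1249] ↔ index [201, 300].
201 + (927−650)·(300−201)/(1249−650) = 201 + 277·99/599 ≈ 246.78, so AQI = 247.
O₃: 0.09606 lies in 0.08404–0.11888, so I_lo=101, I_hi=150, C_lo=0.08404, C_hi=0.11888.
(150−101)/(0.11888−0.08404) × (0.09606−0.08404) + 101 = 49/0.03484 × 0.01202 + 101 ≈ 117.91 → 118.
CO: 32.85 lies in 31.59–35.69, so I_lo=301, I_hi=500, C_lo=31.59, C_hi=35.69.
(500−301)/(35.69−31.59) × (32.85−31.59) + 301 = 199/4.10 × 1.26 + 301 ≈ 362.16 → 362.
PM10: 436.1 ∈ [423.4, 500.4] ↔ index [151, 200].
151 + (436.1−423.4)·(200−151)/(500.4−423.4) = 151 + 12.7·49/77.0 ≈ 159.08, so AQI = 159.
Sub-indices: PM2.5→175, NO₂→247, O₃→118, CO→362, PM10→159. Ranked high→low: 362, 247, 175, 159, 118. Second-highest sub-index = 247.

247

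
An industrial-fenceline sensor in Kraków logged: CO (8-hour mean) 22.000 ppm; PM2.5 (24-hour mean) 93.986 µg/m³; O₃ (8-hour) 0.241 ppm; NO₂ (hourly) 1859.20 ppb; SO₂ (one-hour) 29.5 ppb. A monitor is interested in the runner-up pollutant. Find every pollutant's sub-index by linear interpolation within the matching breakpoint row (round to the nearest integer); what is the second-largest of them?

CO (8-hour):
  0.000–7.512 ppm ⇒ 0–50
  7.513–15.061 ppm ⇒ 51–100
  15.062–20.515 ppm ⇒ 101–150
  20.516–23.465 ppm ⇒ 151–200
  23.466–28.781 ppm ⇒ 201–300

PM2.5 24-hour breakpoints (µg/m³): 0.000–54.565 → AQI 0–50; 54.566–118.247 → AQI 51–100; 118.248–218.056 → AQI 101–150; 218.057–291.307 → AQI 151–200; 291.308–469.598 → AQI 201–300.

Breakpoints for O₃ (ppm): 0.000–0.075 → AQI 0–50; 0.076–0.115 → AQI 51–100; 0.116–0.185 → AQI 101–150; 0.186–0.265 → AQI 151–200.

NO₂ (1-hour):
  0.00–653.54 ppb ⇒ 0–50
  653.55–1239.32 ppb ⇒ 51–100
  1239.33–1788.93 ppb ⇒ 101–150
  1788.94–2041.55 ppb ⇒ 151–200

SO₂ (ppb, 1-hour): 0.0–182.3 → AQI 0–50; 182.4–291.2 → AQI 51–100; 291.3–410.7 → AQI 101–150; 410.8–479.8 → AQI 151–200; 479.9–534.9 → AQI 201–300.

CO: row 20.516–23.465 (AQI 151–200). (200−151)·(22.000−20.516)/(23.465−20.516) + 151 = 49·1.484/2.949 + 151 ≈ 175.66 → 176.
PM2.5: 93.986 ∈ [54.566, 118.247] ↔ index [51, 100].
51 + (93.986−54.566)·(100−51)/(118.247−54.566) = 51 + 39.420·49/63.681 ≈ 81.33, so AQI = 81.
O₃ 0.241: bracket 0.186–0.265 → index 151–200; slope 49/0.079, offset 0.055.
AQI = 151 + 49/0.079·0.055 ≈ 185.11 ⇒ 185.
NO₂: 1859.20 ∈ [1788.94, 2041.55] ↔ index [151, 200].
151 + (1859.20−1788.94)·(200−151)/(2041.55−1788.94) = 151 + 70.26·49/252.61 ≈ 164.63, so AQI = 165.
SO₂: 29.5 lies in 0.0–182.3, so I_lo=0, I_hi=50, C_lo=0.0, C_hi=182.3.
(50−0)/(182.3−0.0) × (29.5−0.0) + 0 = 50/182.3 × 29.5 + 0 ≈ 8.09 → 8.
Sub-indices: CO→176, PM2.5→81, O₃→185, NO₂→165, SO₂→8. Ranked high→low: 185, 176, 165, 81, 8. Second-highest sub-index = 176.

176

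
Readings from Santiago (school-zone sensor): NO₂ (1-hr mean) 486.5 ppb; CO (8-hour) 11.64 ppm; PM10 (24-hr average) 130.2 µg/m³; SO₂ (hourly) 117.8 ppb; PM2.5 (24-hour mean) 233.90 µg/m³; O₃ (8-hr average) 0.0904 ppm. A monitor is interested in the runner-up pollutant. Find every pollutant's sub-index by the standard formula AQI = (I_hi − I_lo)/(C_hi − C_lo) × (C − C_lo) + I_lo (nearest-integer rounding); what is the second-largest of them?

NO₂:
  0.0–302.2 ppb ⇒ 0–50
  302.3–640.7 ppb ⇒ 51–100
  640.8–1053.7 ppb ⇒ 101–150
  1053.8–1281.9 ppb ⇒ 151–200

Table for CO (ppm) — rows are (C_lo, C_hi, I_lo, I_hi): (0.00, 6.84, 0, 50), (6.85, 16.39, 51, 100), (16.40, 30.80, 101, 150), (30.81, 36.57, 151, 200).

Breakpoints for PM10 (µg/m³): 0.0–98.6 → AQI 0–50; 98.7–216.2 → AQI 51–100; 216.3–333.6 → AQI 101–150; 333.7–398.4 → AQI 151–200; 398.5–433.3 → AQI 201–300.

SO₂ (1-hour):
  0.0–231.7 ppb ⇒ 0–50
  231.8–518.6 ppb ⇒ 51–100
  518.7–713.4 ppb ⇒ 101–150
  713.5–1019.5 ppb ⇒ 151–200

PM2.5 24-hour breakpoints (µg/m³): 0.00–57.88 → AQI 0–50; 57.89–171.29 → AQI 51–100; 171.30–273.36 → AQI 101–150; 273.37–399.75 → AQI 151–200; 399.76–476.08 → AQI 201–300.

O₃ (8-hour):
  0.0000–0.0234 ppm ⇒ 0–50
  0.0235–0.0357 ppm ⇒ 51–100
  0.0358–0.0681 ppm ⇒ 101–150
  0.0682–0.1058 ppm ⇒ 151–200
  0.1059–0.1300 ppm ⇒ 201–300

NO₂: row 302.3–640.7 (AQI 51–100). (100−51)·(486.5−302.3)/(640.7−302.3) + 51 = 49·184.2/338.4 + 51 ≈ 77.67 → 78.
CO: row 6.85–16.39 (AQI 51–100). (100−51)·(11.64−6.85)/(16.39−6.85) + 51 = 49·4.79/9.54 + 51 ≈ 75.60 → 76.
PM10: 130.2 lies in 98.7–216.2, so I_lo=51, I_hi=100, C_lo=98.7, C_hi=216.2.
(100−51)/(216.2−98.7) × (130.2−98.7) + 51 = 49/117.5 × 31.5 + 51 ≈ 64.14 → 64.
SO₂ 117.8: bracket 0.0–231.7 → index 0–50; slope 50/231.7, offset 117.8.
AQI = 0 + 50/231.7·117.8 ≈ 25.42 ⇒ 25.
PM2.5: row 171.30–273.36 (AQI 101–150). (150−101)·(233.90−171.30)/(273.36−171.30) + 101 = 49·62.60/102.06 + 101 ≈ 131.05 → 131.
O₃: 0.0904 ∈ [0.0682, 0.1058] ↔ index [151, 200].
151 + (0.0904−0.0682)·(200−151)/(0.1058−0.0682) = 151 + 0.0222·49/0.0376 ≈ 179.93, so AQI = 180.
Sub-indices: NO₂→78, CO→76, PM10→64, SO₂→25, PM2.5→131, O₃→180. Ranked high→low: 180, 131, 78, 76, 64, 25. Second-highest sub-index = 131.

131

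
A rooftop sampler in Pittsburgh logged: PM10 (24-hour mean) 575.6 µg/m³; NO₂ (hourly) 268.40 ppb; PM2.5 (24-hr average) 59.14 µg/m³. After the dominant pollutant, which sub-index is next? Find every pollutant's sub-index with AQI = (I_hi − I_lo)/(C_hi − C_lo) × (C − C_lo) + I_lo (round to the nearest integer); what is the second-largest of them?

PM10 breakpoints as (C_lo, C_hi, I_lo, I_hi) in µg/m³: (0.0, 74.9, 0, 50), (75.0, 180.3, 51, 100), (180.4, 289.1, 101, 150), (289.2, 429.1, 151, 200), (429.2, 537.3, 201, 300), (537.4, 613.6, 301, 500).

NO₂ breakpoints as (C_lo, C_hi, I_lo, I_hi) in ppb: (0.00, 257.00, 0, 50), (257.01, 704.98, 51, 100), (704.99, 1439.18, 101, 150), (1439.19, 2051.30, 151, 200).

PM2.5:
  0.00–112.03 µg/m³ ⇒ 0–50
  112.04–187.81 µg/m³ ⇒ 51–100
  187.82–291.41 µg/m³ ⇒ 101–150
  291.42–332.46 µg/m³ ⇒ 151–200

PM10: 575.6 lies in 537.4–613.6, so I_lo=301, I_hi=500, C_lo=537.4, C_hi=613.6.
(500−301)/(613.6−537.4) × (575.6−537.4) + 301 = 199/76.2 × 38.2 + 301 ≈ 400.76 → 401.
NO₂: 268.40 ∈ [257.01, 704.98] ↔ index [51, 100].
51 + (268.40−257.01)·(100−51)/(704.98−257.01) = 51 + 11.39·49/447.97 ≈ 52.25, so AQI = 52.
PM2.5: 59.14 ∈ [0.00, 112.03] ↔ index [0, 50].
0 + (59.14−0.00)·(50−0)/(112.03−0.00) = 0 + 59.14·50/112.03 ≈ 26.39, so AQI = 26.
Sub-indices: PM10→401, NO₂→52, PM2.5→26. Ranked high→low: 401, 52, 26. Second-highest sub-index = 52.

52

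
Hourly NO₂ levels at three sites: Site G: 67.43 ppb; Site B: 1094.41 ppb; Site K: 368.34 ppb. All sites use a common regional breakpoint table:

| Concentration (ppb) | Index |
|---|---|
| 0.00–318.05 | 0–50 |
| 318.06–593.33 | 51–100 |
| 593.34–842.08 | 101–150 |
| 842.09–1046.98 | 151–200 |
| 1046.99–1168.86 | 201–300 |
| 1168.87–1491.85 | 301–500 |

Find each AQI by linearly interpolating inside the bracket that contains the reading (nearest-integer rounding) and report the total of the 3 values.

311

Site G: row 0.00–318.05 (AQI 0–50). (50−0)·(67.43−0.00)/(318.05−0.00) + 0 = 50·67.43/318.05 + 0 ≈ 10.60 → 11.
Site B: row 1046.99–1168.86 (AQI 201–300). (300−201)·(1094.41−1046.99)/(1168.86−1046.99) + 201 = 99·47.42/121.87 + 201 ≈ 239.52 → 240.
Site K: row 318.06–593.33 (AQI 51–100). (100−51)·(368.34−318.06)/(593.33−318.06) + 51 = 49·50.28/275.27 + 51 ≈ 59.95 → 60.
AQIs: Site G=11, Site B=240, Site K=60. Sum = 11 + 240 + 60 = 311.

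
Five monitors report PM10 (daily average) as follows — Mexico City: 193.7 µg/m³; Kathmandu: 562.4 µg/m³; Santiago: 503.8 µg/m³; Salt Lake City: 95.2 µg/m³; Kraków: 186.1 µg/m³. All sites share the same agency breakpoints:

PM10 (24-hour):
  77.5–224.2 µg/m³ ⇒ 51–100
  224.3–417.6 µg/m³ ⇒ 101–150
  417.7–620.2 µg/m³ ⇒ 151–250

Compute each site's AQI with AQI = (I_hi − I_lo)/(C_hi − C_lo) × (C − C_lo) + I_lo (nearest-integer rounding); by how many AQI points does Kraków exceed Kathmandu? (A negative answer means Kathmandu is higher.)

-135

Mexico City: 193.7 ∈ [77.5, 224.2] ↔ index [51, 100].
51 + (193.7−77.5)·(100−51)/(224.2−77.5) = 51 + 116.2·49/146.7 ≈ 89.81, so AQI = 90.
Kathmandu: row 417.7–620.2 (AQI 151–250). (250−151)·(562.4−417.7)/(620.2−417.7) + 151 = 99·144.7/202.5 + 151 ≈ 221.74 → 222.
Santiago 503.8: bracket 417.7–620.2 → index 151–250; slope 99/202.5, offset 86.1.
AQI = 151 + 99/202.5·86.1 ≈ 193.09 ⇒ 193.
Salt Lake City: 95.2 lies in 77.5–224.2, so I_lo=51, I_hi=100, C_lo=77.5, C_hi=224.2.
(100−51)/(224.2−77.5) × (95.2−77.5) + 51 = 49/146.7 × 17.7 + 51 ≈ 56.91 → 57.
Kraków: 186.1 lies in 77.5–224.2, so I_lo=51, I_hi=100, C_lo=77.5, C_hi=224.2.
(100−51)/(224.2−77.5) × (186.1−77.5) + 51 = 49/146.7 × 108.6 + 51 ≈ 87.27 → 87.
AQIs: Mexico City=90, Kathmandu=222, Santiago=193, Salt Lake City=57, Kraków=87. Kraków (87) − Kathmandu (222) = -135.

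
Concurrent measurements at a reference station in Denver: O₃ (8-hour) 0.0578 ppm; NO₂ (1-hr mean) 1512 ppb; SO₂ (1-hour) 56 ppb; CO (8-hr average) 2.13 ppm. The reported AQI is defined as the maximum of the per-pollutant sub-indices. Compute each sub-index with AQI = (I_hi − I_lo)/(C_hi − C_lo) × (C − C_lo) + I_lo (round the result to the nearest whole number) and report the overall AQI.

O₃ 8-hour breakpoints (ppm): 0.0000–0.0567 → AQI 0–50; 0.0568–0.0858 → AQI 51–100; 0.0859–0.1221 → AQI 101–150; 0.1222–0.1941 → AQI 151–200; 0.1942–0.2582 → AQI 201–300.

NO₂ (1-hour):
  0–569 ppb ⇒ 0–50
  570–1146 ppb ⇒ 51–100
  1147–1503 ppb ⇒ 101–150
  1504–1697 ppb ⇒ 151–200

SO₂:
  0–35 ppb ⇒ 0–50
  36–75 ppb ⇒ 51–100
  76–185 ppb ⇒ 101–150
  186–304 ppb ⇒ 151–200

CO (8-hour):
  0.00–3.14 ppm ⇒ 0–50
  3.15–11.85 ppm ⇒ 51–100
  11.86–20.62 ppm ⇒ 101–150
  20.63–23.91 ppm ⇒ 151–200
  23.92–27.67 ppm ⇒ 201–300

153

O₃: 0.0578 lies in 0.0568–0.0858, so I_lo=51, I_hi=100, C_lo=0.0568, C_hi=0.0858.
(100−51)/(0.0858−0.0568) × (0.0578−0.0568) + 51 = 49/0.0290 × 0.0010 + 51 ≈ 52.69 → 53.
NO₂: 1512 lies in 1504–1697, so I_lo=151, I_hi=200, C_lo=1504, C_hi=1697.
(200−151)/(1697−1504) × (1512−1504) + 151 = 49/193 × 8 + 151 ≈ 153.03 → 153.
SO₂: 56 lies in 36–75, so I_lo=51, I_hi=100, C_lo=36, C_hi=75.
(100−51)/(75−36) × (56−36) + 51 = 49/39 × 20 + 51 ≈ 76.13 → 76.
CO: 2.13 lies in 0.00–3.14, so I_lo=0, I_hi=50, C_lo=0.00, C_hi=3.14.
(50−0)/(3.14−0.00) × (2.13−0.00) + 0 = 50/3.14 × 2.13 + 0 ≈ 33.92 → 34.
Sub-indices: O₃→53, NO₂→153, SO₂→76, CO→34. Overall AQI = max = 153; dominant pollutant is NO₂.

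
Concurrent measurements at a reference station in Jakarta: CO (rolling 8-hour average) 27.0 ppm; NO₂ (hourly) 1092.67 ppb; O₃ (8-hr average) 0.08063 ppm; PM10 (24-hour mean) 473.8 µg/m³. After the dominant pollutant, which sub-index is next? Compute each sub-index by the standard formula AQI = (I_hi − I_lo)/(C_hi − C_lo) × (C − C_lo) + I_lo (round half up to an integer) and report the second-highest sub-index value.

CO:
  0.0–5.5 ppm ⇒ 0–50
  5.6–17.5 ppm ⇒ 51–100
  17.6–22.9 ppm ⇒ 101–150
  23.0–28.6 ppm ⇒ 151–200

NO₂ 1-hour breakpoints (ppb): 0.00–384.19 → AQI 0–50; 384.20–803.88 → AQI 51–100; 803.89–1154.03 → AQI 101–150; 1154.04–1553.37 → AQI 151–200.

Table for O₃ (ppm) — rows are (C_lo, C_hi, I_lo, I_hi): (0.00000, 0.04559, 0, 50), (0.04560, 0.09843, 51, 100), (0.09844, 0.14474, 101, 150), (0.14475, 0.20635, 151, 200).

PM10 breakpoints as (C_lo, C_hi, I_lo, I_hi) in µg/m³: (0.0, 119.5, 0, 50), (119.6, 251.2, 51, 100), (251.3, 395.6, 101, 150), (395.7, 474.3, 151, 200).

CO: 27.0 ∈ [23.0, 28.6] ↔ index [151, 200].
151 + (27.0−23.0)·(200−151)/(28.6−23.0) = 151 + 4.0·49/5.6 ≈ 186.00, so AQI = 186.
NO₂: 1092.67 ∈ [803.89, 1154.03] ↔ index [101, 150].
101 + (1092.67−803.89)·(150−101)/(1154.03−803.89) = 101 + 288.78·49/350.14 ≈ 141.41, so AQI = 141.
O₃: row 0.04560–0.09843 (AQI 51–100). (100−51)·(0.08063−0.04560)/(0.09843−0.04560) + 51 = 49·0.03503/0.05283 + 51 ≈ 83.49 → 83.
PM10: 473.8 lies in 395.7–474.3, so I_lo=151, I_hi=200, C_lo=395.7, C_hi=474.3.
(200−151)/(474.3−395.7) × (473.8−395.7) + 151 = 49/78.6 × 78.1 + 151 ≈ 199.69 → 200.
Sub-indices: CO→186, NO₂→141, O₃→83, PM10→200. Ranked high→low: 200, 186, 141, 83. Second-highest sub-index = 186.

186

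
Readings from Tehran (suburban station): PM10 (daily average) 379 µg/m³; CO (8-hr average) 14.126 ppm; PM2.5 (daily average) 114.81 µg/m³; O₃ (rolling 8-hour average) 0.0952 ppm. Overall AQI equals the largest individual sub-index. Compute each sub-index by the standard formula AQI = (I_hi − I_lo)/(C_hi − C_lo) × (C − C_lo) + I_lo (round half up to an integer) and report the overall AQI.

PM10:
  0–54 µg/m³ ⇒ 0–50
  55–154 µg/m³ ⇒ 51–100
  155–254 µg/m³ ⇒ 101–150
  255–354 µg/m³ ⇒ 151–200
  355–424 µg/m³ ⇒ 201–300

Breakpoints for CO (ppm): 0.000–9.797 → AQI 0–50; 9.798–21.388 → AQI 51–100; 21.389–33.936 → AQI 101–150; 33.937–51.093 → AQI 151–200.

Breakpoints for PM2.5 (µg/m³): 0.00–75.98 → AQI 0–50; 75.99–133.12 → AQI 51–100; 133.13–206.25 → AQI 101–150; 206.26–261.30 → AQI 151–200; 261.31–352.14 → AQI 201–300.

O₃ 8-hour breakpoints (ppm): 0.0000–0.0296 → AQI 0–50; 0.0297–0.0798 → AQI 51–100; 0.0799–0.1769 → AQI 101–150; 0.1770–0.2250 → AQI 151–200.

235

PM10: 379 ∈ [355, 424] ↔ index [201, 300].
201 + (379−355)·(300−201)/(424−355) = 201 + 24·99/69 ≈ 235.43, so AQI = 235.
CO 14.126: bracket 9.798–21.388 → index 51–100; slope 49/11.590, offset 4.328.
AQI = 51 + 49/11.590·4.328 ≈ 69.30 ⇒ 69.
PM2.5: 114.81 ∈ [75.99, 133.12] ↔ index [51, 100].
51 + (114.81−75.99)·(100−51)/(133.12−75.99) = 51 + 38.82·49/57.13 ≈ 84.30, so AQI = 84.
O₃: 0.0952 lies in 0.0799–0.1769, so I_lo=101, I_hi=150, C_lo=0.0799, C_hi=0.1769.
(150−101)/(0.1769−0.0799) × (0.0952−0.0799) + 101 = 49/0.0970 × 0.0153 + 101 ≈ 108.73 → 109.
Sub-indices: PM10→235, CO→69, PM2.5→84, O₃→109. Overall AQI = max = 235; dominant pollutant is PM10.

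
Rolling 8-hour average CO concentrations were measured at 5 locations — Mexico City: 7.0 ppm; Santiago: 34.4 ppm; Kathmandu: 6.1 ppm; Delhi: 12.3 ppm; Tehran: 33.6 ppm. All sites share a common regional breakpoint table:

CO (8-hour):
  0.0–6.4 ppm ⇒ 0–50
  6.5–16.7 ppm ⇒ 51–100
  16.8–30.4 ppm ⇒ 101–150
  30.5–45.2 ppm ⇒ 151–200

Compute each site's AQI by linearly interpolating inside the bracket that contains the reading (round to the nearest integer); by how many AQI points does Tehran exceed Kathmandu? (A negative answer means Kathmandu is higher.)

113

Mexico City: 7.0 lies in 6.5–16.7, so I_lo=51, I_hi=100, C_lo=6.5, C_hi=16.7.
(100−51)/(16.7−6.5) × (7.0−6.5) + 51 = 49/10.2 × 0.5 + 51 ≈ 53.40 → 53.
Santiago: 34.4 ∈ [30.5, 45.2] ↔ index [151, 200].
151 + (34.4−30.5)·(200−151)/(45.2−30.5) = 151 + 3.9·49/14.7 ≈ 164.00, so AQI = 164.
Kathmandu 6.1: bracket 0.0–6.4 → index 0–50; slope 50/6.4, offset 6.1.
AQI = 0 + 50/6.4·6.1 ≈ 47.66 ⇒ 48.
Delhi: 12.3 lies in 6.5–16.7, so I_lo=51, I_hi=100, C_lo=6.5, C_hi=16.7.
(100−51)/(16.7−6.5) × (12.3−6.5) + 51 = 49/10.2 × 5.8 + 51 ≈ 78.86 → 79.
Tehran: row 30.5–45.2 (AQI 151–200). (200−151)·(33.6−30.5)/(45.2−30.5) + 151 = 49·3.1/14.7 + 151 ≈ 161.33 → 161.
AQIs: Mexico City=53, Santiago=164, Kathmandu=48, Delhi=79, Tehran=161. Tehran (161) − Kathmandu (48) = 113.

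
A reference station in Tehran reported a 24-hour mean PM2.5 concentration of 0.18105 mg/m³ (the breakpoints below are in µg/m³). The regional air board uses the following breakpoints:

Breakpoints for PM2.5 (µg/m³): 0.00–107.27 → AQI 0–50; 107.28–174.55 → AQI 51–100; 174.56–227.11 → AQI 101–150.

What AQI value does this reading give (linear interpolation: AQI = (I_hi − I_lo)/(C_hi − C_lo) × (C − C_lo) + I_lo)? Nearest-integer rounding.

Convert: 0.18105 mg/m³ = 181.05 µg/m³.
PM2.5: 181.05 ∈ [174.56, 227.11] ↔ index [101, 150].
101 + (181.05−174.56)·(150−101)/(227.11−174.56) = 101 + 6.49·49/52.55 ≈ 107.05, so AQI = 107.

107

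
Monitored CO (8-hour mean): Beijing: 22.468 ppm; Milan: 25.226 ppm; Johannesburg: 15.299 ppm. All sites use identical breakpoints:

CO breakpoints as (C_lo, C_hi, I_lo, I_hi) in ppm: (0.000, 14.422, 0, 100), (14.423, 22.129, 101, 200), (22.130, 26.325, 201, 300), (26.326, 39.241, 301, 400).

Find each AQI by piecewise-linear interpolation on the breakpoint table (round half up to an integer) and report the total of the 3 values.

595

Beijing: row 22.130–26.325 (AQI 201–300). (300−201)·(22.468−22.130)/(26.325−22.130) + 201 = 99·0.338/4.195 + 201 ≈ 208.98 → 209.
Milan: row 22.130–26.325 (AQI 201–300). (300−201)·(25.226−22.130)/(26.325−22.130) + 201 = 99·3.096/4.195 + 201 ≈ 274.06 → 274.
Johannesburg: 15.299 lies in 14.423–22.129, so I_lo=101, I_hi=200, C_lo=14.423, C_hi=22.129.
(200−101)/(22.129−14.423) × (15.299−14.423) + 101 = 99/7.706 × 0.876 + 101 ≈ 112.25 → 112.
AQIs: Beijing=209, Milan=274, Johannesburg=112. Sum = 209 + 274 + 112 = 595.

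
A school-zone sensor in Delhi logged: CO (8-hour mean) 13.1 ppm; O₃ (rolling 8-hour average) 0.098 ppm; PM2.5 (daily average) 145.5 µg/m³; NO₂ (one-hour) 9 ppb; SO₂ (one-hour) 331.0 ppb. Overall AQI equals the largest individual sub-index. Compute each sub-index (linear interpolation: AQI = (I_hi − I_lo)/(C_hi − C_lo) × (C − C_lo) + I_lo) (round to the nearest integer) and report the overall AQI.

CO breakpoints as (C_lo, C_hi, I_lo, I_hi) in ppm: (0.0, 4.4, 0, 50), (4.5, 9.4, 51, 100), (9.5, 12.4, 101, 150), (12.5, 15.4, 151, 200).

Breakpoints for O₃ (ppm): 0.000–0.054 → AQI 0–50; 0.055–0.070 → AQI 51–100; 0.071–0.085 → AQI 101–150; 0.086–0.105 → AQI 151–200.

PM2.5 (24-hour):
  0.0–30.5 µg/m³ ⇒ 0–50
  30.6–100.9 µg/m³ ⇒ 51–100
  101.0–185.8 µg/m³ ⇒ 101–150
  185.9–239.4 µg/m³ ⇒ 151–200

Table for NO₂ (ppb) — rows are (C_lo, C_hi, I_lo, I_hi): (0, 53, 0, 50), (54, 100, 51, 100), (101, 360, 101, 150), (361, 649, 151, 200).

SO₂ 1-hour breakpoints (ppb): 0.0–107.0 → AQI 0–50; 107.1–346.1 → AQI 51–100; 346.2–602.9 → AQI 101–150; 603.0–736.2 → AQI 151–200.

182

CO: 13.1 ∈ [12.5, 15.4] ↔ index [151, 200].
151 + (13.1−12.5)·(200−151)/(15.4−12.5) = 151 + 0.6·49/2.9 ≈ 161.14, so AQI = 161.
O₃ 0.098: bracket 0.086–0.105 → index 151–200; slope 49/0.019, offset 0.012.
AQI = 151 + 49/0.019·0.012 ≈ 181.95 ⇒ 182.
PM2.5: 145.5 lies in 101.0–185.8, so I_lo=101, I_hi=150, C_lo=101.0, C_hi=185.8.
(150−101)/(185.8−101.0) × (145.5−101.0) + 101 = 49/84.8 × 44.5 + 101 ≈ 126.71 → 127.
NO₂: 9 lies in 0–53, so I_lo=0, I_hi=50, C_lo=0, C_hi=53.
(50−0)/(53−0) × (9−0) + 0 = 50/53 × 9 + 0 ≈ 8.49 → 8.
SO₂: row 107.1–346.1 (AQI 51–100). (100−51)·(331.0−107.1)/(346.1−107.1) + 51 = 49·223.9/239.0 + 51 ≈ 96.90 → 97.
Sub-indices: CO→161, O₃→182, PM2.5→127, NO₂→8, SO₂→97. Overall AQI = max = 182; dominant pollutant is O₃.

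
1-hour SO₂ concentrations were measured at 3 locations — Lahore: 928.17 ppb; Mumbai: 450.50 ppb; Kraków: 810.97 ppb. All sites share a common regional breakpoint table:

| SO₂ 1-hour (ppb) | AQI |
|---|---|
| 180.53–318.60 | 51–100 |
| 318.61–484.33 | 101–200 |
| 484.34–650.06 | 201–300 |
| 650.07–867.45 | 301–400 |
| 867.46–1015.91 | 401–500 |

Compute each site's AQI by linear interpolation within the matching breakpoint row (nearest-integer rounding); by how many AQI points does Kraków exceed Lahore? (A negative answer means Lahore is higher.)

Lahore: 928.17 lies in 867.46–1015.91, so I_lo=401, I_hi=500, C_lo=867.46, C_hi=1015.91.
(500−401)/(1015.91−867.46) × (928.17−867.46) + 401 = 99/148.45 × 60.71 + 401 ≈ 441.49 → 441.
Mumbai: 450.50 ∈ [318.61, 484.33] ↔ index [101, 200].
101 + (450.50−318.61)·(200−101)/(484.33−318.61) = 101 + 131.89·99/165.72 ≈ 179.79, so AQI = 180.
Kraków: 810.97 lies in 650.07–867.45, so I_lo=301, I_hi=400, C_lo=650.07, C_hi=867.45.
(400−301)/(867.45−650.07) × (810.97−650.07) + 301 = 99/217.38 × 160.90 + 301 ≈ 374.28 → 374.
AQIs: Lahore=441, Mumbai=180, Kraków=374. Kraków (374) − Lahore (441) = -67.

-67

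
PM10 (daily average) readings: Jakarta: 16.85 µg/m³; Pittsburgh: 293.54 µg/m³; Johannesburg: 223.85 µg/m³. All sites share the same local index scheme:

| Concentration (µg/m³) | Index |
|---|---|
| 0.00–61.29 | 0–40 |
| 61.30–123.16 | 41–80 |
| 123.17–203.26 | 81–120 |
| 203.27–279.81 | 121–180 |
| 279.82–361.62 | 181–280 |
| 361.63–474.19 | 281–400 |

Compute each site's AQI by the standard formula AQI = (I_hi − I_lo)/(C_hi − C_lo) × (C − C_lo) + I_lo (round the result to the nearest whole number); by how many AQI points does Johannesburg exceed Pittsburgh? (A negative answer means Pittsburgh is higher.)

Jakarta: row 0.00–61.29 (AQI 0–40). (40−0)·(16.85−0.00)/(61.29−0.00) + 0 = 40·16.85/61.29 + 0 ≈ 11.00 → 11.
Pittsburgh: 293.54 ∈ [279.82, 361.62] ↔ index [181, 280].
181 + (293.54−279.82)·(280−181)/(361.62−279.82) = 181 + 13.72·99/81.80 ≈ 197.60, so AQI = 198.
Johannesburg: 223.85 lies in 203.27–279.81, so I_lo=121, I_hi=180, C_lo=203.27, C_hi=279.81.
(180−121)/(279.81−203.27) × (223.85−203.27) + 121 = 59/76.54 × 20.58 + 121 ≈ 136.86 → 137.
AQIs: Jakarta=11, Pittsburgh=198, Johannesburg=137. Johannesburg (137) − Pittsburgh (198) = -61.

-61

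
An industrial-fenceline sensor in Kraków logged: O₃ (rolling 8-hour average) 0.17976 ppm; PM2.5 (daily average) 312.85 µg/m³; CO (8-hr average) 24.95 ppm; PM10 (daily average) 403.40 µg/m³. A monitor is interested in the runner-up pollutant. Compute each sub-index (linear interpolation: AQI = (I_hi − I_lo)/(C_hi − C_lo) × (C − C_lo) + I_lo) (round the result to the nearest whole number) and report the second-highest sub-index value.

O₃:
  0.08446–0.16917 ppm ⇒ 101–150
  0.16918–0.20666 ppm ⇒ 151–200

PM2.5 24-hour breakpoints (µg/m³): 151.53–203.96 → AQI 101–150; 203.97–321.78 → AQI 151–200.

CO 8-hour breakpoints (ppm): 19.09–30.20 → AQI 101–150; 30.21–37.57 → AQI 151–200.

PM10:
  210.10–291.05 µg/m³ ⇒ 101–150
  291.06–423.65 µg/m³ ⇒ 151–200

O₃: 0.17976 ∈ [0.16918, 0.20666] ↔ index [151, 200].
151 + (0.17976−0.16918)·(200−151)/(0.20666−0.16918) = 151 + 0.01058·49/0.03748 ≈ 164.83, so AQI = 165.
PM2.5: 312.85 lies in 203.97–321.78, so I_lo=151, I_hi=200, C_lo=203.97, C_hi=321.78.
(200−151)/(321.78−203.97) × (312.85−203.97) + 151 = 49/117.81 × 108.88 + 151 ≈ 196.29 → 196.
CO 24.95: bracket 19.09–30.20 → index 101–150; slope 49/11.11, offset 5.86.
AQI = 101 + 49/11.11·5.86 ≈ 126.85 ⇒ 127.
PM10: 403.40 lies in 291.06–423.65, so I_lo=151, I_hi=200, C_lo=291.06, C_hi=423.65.
(200−151)/(423.65−291.06) × (403.40−291.06) + 151 = 49/132.59 × 112.34 + 151 ≈ 192.52 → 193.
Sub-indices: O₃→165, PM2.5→196, CO→127, PM10→193. Ranked high→low: 196, 193, 165, 127. Second-highest sub-index = 193.

193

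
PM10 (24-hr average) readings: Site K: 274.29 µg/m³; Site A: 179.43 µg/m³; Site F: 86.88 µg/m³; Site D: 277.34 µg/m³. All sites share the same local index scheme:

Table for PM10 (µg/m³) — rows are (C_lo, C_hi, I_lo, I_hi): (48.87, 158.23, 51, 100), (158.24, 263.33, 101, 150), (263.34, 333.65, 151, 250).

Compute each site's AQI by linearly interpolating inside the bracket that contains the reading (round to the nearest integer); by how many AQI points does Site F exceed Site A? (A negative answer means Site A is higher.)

-43

Site K: 274.29 ∈ [263.34, 333.65] ↔ index [151, 250].
151 + (274.29−263.34)·(250−151)/(333.65−263.34) = 151 + 10.95·99/70.31 ≈ 166.42, so AQI = 166.
Site A 179.43: bracket 158.24–263.33 → index 101–150; slope 49/105.09, offset 21.19.
AQI = 101 + 49/105.09·21.19 ≈ 110.88 ⇒ 111.
Site F: row 48.87–158.23 (AQI 51–100). (100−51)·(86.88−48.87)/(158.23−48.87) + 51 = 49·38.01/109.36 + 51 ≈ 68.03 → 68.
Site D: 277.34 lies in 263.34–333.65, so I_lo=151, I_hi=250, C_lo=263.34, C_hi=333.65.
(250−151)/(333.65−263.34) × (277.34−263.34) + 151 = 99/70.31 × 14.00 + 151 ≈ 170.71 → 171.
AQIs: Site K=166, Site A=111, Site F=68, Site D=171. Site F (68) − Site A (111) = -43.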